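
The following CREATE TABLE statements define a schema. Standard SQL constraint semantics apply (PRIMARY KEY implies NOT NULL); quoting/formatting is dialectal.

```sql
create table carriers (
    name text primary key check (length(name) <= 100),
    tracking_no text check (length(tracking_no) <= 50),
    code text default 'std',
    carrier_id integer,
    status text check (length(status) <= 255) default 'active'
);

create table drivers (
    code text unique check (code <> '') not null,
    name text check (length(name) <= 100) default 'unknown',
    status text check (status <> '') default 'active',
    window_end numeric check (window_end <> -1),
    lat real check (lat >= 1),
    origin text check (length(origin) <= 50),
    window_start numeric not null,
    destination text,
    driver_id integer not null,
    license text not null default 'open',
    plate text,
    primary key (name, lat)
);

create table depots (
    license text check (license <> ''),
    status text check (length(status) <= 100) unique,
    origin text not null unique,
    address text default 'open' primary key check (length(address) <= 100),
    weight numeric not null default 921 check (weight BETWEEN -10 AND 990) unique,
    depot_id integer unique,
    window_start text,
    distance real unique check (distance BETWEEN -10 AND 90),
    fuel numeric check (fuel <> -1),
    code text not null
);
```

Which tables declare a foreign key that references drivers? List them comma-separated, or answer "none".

none

No REFERENCES clause anywhere in the schema names drivers.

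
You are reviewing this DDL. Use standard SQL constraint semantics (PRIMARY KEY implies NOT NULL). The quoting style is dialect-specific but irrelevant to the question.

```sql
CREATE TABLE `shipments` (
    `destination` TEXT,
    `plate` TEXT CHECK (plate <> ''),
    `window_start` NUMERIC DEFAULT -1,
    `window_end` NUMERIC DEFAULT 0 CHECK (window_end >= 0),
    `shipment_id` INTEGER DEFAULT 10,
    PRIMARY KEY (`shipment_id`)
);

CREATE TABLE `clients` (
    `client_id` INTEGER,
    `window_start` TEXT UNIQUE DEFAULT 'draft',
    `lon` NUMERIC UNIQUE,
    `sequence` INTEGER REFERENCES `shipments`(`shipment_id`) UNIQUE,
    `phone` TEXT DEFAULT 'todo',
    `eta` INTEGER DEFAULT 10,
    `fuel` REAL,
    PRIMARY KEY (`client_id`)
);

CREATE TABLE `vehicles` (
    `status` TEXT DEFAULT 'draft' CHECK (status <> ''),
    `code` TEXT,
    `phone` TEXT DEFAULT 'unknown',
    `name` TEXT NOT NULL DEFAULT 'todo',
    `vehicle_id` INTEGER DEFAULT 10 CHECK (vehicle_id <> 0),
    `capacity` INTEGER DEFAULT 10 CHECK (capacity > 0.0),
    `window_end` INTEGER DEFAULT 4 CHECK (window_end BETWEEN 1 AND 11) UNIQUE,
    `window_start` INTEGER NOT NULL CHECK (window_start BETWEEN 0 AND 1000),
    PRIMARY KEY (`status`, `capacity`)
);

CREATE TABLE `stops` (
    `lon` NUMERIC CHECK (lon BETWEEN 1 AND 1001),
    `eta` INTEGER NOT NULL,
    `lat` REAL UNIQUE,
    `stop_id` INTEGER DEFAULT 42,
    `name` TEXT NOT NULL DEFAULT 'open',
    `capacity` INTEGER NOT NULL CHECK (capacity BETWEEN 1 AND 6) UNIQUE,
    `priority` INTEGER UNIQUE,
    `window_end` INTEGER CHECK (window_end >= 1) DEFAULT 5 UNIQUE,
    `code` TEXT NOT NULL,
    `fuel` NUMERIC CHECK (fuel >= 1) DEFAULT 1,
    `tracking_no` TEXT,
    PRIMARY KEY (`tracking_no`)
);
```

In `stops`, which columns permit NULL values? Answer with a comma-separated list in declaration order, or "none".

- lon: CHECK does not forbid NULL (a CHECK constraint passes when its expression is NULL) → nullable.
- eta: declared NOT NULL → not nullable.
- lat: UNIQUE does not imply NOT NULL → nullable.
- stop_id: DEFAULT only fills an omitted column; an explicit NULL is still allowed → nullable.
- name: declared NOT NULL → not nullable.
- capacity: declared NOT NULL → not nullable.
- priority: UNIQUE does not imply NOT NULL → nullable.
- window_end: CHECK does not forbid NULL (a CHECK constraint passes when its expression is NULL) → nullable.
- code: declared NOT NULL → not nullable.
- fuel: CHECK does not forbid NULL (a CHECK constraint passes when its expression is NULL) → nullable.
- tracking_no: part of the PRIMARY KEY, which implies NOT NULL → not nullable.

lon, lat, stop_id, priority, window_end, fuel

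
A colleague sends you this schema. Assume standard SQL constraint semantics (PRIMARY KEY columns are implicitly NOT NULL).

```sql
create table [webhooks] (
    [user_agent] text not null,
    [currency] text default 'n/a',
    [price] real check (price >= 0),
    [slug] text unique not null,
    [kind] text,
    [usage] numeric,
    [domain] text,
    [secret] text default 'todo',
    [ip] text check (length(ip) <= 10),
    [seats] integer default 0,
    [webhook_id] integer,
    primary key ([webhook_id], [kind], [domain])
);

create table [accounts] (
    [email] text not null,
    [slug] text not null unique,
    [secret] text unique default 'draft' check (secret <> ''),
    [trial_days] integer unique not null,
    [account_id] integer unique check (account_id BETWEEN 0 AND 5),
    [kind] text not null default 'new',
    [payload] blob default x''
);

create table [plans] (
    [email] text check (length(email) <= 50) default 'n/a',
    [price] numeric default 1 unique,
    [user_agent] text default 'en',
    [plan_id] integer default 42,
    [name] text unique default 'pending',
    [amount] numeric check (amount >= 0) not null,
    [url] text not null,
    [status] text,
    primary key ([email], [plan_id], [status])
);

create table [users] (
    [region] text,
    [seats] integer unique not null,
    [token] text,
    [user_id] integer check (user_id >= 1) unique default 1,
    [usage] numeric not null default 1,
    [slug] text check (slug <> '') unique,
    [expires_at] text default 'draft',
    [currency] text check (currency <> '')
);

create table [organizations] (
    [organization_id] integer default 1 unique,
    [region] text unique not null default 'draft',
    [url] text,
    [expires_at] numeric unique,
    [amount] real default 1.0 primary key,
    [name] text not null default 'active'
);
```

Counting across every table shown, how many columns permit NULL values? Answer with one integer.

21

webhooks: 6 nullable (currency, price, usage, secret, ip, seats — PK (webhook_id, kind, domain) and explicit NOT NULL columns excluded).
accounts: 3 nullable (secret, account_id, payload — PK none and explicit NOT NULL columns excluded).
plans: 3 nullable (price, user_agent, name — PK (email, plan_id, status) and explicit NOT NULL columns excluded).
users: 6 nullable (region, token, user_id, slug, expires_at, currency — PK none and explicit NOT NULL columns excluded).
organizations: 3 nullable (organization_id, url, expires_at — PK (amount) and explicit NOT NULL columns excluded).
Total: 6 + 3 + 3 + 6 + 3 = 21.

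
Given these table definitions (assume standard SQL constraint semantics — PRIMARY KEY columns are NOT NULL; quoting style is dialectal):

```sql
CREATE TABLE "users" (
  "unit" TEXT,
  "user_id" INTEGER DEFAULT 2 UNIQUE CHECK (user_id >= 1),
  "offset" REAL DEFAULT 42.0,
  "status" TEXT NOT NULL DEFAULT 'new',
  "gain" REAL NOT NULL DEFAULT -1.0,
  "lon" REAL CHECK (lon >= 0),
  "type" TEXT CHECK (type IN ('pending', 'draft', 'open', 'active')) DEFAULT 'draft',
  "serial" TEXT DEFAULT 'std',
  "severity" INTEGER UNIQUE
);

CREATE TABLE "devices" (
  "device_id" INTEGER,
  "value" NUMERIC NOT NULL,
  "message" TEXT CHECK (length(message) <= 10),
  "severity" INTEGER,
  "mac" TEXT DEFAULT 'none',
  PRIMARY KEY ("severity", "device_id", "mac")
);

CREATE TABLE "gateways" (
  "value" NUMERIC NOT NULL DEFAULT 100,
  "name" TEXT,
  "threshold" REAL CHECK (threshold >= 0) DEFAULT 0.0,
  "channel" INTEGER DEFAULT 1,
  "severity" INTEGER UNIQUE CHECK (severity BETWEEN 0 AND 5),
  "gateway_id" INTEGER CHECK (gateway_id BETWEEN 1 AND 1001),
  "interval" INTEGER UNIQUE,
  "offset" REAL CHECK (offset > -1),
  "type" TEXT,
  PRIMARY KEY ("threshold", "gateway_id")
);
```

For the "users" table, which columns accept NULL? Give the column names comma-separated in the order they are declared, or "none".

unit, user_id, offset, lon, type, serial, severity

- unit: no NOT NULL constraint applies → nullable.
- user_id: CHECK does not forbid NULL (a CHECK constraint passes when its expression is NULL) → nullable.
- offset: DEFAULT only fills an omitted column; an explicit NULL is still allowed → nullable.
- status: declared NOT NULL → not nullable.
- gain: declared NOT NULL → not nullable.
- lon: CHECK does not forbid NULL (a CHECK constraint passes when its expression is NULL) → nullable.
- type: CHECK does not forbid NULL (a CHECK constraint passes when its expression is NULL) → nullable.
- serial: DEFAULT only fills an omitted column; an explicit NULL is still allowed → nullable.
- severity: UNIQUE does not imply NOT NULL → nullable.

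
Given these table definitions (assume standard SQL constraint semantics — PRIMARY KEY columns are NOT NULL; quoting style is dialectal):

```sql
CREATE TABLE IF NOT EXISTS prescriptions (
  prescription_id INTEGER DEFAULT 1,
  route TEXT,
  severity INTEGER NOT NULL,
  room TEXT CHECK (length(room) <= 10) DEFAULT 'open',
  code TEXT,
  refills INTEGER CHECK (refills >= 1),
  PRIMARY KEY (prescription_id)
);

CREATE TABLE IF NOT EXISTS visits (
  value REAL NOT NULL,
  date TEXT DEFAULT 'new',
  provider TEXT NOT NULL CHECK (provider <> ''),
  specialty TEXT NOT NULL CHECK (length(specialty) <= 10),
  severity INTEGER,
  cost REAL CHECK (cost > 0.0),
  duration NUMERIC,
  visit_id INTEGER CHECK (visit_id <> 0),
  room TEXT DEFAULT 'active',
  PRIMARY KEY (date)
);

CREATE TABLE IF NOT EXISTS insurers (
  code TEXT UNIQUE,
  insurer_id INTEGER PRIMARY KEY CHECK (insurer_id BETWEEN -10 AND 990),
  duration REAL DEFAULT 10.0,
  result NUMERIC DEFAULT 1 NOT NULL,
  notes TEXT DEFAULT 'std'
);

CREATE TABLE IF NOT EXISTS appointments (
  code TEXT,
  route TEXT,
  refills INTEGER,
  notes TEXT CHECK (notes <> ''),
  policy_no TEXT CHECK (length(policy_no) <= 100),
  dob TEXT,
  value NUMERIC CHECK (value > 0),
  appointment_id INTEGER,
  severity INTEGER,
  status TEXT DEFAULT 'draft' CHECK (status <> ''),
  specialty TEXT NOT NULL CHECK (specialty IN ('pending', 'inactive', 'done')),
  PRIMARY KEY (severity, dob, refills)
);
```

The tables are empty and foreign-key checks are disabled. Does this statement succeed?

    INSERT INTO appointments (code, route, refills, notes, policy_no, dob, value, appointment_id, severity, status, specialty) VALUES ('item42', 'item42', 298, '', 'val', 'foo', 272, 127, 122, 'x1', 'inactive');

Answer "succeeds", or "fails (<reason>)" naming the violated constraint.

fails (CHECK on notes)

The value '' for notes violates CHECK (notes <> '').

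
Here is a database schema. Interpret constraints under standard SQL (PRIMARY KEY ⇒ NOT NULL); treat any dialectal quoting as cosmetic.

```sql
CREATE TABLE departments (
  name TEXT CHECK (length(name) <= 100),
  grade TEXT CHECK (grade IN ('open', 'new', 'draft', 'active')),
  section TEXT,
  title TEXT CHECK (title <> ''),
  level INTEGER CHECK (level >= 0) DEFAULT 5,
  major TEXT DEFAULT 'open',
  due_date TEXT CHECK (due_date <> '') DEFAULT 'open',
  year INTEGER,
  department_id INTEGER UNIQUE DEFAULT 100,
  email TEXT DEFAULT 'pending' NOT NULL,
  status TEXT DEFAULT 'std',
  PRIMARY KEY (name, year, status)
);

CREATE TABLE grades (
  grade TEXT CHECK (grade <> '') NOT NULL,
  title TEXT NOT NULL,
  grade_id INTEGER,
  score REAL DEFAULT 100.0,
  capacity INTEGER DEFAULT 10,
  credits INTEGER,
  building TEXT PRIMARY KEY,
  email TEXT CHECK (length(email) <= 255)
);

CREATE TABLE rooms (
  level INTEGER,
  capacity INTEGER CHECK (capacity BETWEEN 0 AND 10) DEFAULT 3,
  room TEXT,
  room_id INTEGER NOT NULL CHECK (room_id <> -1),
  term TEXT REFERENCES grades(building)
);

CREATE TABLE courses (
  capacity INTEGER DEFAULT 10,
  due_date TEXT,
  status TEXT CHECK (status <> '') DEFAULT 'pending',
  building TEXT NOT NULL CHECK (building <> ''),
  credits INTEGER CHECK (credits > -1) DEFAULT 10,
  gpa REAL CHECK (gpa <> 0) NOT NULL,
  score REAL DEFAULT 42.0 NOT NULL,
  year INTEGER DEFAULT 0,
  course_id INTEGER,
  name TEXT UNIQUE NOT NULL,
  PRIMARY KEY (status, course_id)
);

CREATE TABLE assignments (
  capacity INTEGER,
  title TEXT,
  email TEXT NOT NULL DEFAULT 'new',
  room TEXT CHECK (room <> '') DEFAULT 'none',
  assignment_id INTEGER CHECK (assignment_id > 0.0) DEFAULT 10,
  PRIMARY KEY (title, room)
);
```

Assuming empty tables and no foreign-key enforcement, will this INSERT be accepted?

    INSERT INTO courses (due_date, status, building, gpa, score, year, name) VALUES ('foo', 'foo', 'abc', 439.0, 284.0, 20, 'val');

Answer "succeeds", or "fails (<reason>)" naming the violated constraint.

course_id is omitted from the column list and has no DEFAULT, so it would receive NULL.
But course_id is part of the PRIMARY KEY (implied NOT NULL).

fails (NOT NULL on course_id)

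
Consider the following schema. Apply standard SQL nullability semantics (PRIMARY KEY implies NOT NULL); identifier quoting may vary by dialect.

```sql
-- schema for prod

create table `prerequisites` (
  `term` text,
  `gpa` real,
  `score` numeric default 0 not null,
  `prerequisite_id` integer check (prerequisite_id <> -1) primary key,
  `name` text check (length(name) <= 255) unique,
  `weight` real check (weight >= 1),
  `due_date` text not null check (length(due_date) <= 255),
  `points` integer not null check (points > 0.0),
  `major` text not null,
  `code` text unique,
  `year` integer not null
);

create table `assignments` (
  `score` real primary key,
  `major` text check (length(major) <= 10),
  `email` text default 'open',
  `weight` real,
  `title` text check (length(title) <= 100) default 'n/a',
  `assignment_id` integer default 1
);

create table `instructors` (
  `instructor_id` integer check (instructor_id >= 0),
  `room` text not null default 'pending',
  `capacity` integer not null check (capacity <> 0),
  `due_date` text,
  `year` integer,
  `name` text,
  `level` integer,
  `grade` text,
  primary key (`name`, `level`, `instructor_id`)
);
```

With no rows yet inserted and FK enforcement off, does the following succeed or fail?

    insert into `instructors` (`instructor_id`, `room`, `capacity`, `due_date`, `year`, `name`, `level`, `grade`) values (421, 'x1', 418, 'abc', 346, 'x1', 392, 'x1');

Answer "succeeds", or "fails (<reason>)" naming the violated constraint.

succeeds

NOT NULL columns: capacity is supplied; instructor_id is supplied; level is supplied; name is supplied; room is supplied.
CHECK constraints: 421 satisfies (instructor_id >= 0); 418 satisfies (capacity <> 0).
No constraint is violated.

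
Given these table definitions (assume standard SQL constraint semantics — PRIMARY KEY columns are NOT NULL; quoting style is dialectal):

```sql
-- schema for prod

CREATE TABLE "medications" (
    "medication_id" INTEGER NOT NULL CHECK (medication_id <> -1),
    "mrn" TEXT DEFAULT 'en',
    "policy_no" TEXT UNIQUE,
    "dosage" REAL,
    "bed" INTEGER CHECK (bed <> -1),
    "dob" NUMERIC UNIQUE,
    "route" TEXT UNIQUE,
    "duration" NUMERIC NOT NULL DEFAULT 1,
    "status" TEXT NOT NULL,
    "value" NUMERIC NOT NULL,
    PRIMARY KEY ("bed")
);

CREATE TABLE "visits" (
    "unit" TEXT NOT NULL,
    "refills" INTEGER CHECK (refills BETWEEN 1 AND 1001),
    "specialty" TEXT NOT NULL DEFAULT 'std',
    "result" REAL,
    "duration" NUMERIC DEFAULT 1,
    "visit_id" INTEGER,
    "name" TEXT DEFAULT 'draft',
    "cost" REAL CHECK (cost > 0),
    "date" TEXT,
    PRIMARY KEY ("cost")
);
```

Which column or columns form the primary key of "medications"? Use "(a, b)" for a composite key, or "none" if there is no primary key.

bed

bed is declared PRIMARY KEY as a table-level PRIMARY KEY clause.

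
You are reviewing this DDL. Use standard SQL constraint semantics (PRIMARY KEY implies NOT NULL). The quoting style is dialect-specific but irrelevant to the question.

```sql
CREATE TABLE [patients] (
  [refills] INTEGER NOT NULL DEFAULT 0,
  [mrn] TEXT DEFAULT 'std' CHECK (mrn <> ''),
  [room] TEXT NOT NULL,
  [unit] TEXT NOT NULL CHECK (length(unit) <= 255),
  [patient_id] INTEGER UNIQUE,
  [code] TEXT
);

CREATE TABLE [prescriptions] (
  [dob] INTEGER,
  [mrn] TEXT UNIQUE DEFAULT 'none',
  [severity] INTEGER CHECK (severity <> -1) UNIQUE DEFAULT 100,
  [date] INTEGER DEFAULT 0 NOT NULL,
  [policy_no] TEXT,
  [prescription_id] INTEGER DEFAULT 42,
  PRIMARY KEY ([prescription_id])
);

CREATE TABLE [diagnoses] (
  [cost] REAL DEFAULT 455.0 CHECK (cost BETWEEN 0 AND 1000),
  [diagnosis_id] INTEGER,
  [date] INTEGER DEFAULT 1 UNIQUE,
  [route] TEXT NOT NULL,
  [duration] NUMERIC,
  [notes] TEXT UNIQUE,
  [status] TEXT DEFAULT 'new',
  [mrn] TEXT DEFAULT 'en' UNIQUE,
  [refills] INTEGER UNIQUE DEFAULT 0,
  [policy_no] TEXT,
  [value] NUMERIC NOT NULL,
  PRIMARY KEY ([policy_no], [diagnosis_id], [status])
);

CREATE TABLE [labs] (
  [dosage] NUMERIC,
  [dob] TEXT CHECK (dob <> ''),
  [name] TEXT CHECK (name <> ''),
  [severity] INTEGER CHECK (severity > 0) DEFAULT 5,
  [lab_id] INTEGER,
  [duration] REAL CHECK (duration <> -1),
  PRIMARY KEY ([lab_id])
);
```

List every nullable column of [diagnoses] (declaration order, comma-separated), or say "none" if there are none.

cost, date, duration, notes, mrn, refills

- cost: CHECK does not forbid NULL (a CHECK constraint passes when its expression is NULL) → nullable.
- diagnosis_id: part of the PRIMARY KEY, which implies NOT NULL → not nullable.
- date: UNIQUE does not imply NOT NULL → nullable.
- route: declared NOT NULL → not nullable.
- duration: no NOT NULL constraint applies → nullable.
- notes: UNIQUE does not imply NOT NULL → nullable.
- status: part of the PRIMARY KEY, which implies NOT NULL → not nullable.
- mrn: UNIQUE does not imply NOT NULL → nullable.
- refills: UNIQUE does not imply NOT NULL → nullable.
- policy_no: part of the PRIMARY KEY, which implies NOT NULL → not nullable.
- value: declared NOT NULL → not nullable.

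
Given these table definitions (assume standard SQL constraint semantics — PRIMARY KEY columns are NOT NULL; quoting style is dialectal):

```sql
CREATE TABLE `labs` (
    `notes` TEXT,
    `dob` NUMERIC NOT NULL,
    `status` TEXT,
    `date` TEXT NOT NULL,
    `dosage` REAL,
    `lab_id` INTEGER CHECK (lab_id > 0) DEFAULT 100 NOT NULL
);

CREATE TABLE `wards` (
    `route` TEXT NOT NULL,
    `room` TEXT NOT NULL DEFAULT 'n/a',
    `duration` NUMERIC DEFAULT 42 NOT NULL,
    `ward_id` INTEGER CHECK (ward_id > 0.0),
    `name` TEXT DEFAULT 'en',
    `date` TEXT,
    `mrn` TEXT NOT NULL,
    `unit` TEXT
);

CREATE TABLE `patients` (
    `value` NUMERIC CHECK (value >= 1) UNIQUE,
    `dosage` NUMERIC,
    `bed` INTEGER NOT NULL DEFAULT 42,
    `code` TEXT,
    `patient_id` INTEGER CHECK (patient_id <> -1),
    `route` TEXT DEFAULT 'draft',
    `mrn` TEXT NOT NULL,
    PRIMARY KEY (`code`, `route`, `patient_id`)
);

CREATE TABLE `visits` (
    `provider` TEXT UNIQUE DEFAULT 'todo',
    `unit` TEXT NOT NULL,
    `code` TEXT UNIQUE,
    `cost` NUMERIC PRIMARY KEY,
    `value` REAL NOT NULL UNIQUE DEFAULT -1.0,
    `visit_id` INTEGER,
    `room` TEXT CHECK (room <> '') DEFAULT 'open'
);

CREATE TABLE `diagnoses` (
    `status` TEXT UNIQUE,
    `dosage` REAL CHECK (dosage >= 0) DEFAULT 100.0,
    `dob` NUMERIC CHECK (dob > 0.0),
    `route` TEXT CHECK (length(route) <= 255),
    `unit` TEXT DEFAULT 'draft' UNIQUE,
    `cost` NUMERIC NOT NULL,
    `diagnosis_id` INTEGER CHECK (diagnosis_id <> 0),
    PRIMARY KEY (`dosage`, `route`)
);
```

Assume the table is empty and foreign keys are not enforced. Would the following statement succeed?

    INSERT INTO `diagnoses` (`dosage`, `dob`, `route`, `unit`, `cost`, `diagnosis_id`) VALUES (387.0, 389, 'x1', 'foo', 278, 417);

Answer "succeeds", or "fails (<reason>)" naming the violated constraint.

NOT NULL columns: cost is supplied; dosage is supplied; route is supplied.
CHECK constraints: 387.0 satisfies (dosage >= 0); 389 satisfies (dob > 0.0); 'x1' satisfies (length(route) <= 255); 417 satisfies (diagnosis_id <> 0).
No constraint is violated.

succeeds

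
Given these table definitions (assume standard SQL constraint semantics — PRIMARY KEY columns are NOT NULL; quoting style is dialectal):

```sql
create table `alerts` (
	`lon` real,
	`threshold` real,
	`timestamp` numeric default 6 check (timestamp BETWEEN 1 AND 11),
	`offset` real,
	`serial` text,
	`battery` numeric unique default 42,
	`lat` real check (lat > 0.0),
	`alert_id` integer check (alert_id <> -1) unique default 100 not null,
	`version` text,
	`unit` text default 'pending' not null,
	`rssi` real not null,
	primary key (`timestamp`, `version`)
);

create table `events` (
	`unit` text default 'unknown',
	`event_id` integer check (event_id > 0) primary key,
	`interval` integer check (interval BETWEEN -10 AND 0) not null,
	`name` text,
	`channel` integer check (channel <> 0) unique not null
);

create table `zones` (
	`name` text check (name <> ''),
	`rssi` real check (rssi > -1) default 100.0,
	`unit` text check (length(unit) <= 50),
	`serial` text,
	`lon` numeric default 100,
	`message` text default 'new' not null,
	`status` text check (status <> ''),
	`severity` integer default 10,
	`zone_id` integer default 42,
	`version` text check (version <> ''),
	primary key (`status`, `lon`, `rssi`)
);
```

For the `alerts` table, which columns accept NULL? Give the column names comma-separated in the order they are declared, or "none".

- lon: no NOT NULL constraint applies → nullable.
- threshold: no NOT NULL constraint applies → nullable.
- timestamp: part of the PRIMARY KEY, which implies NOT NULL → not nullable.
- offset: no NOT NULL constraint applies → nullable.
- serial: no NOT NULL constraint applies → nullable.
- battery: UNIQUE does not imply NOT NULL → nullable.
- lat: CHECK does not forbid NULL (a CHECK constraint passes when its expression is NULL) → nullable.
- alert_id: declared NOT NULL → not nullable.
- version: part of the PRIMARY KEY, which implies NOT NULL → not nullable.
- unit: declared NOT NULL → not nullable.
- rssi: declared NOT NULL → not nullable.

lon, threshold, offset, serial, battery, lat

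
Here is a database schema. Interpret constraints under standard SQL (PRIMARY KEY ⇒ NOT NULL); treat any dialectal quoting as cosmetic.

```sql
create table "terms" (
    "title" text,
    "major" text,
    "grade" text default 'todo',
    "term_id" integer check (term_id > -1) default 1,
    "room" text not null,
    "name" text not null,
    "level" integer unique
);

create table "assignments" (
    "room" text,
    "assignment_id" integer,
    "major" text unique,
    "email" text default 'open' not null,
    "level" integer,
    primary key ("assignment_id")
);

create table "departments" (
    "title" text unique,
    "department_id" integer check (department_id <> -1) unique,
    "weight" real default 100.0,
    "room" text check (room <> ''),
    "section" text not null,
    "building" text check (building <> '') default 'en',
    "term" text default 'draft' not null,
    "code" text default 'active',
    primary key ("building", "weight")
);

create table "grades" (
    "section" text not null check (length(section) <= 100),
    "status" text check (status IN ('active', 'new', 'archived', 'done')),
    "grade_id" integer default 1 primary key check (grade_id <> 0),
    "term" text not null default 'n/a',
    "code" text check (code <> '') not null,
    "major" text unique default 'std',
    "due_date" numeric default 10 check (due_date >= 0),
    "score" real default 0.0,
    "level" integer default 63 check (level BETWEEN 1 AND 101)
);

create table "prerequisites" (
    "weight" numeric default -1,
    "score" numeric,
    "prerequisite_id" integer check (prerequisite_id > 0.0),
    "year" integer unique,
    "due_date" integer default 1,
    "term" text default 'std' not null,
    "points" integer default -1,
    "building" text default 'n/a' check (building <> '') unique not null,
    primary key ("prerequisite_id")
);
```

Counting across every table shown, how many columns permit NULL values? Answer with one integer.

22

terms: 5 nullable (title, major, grade, term_id, level — PK none and explicit NOT NULL columns excluded).
assignments: 3 nullable (room, major, level — PK (assignment_id) and explicit NOT NULL columns excluded).
departments: 4 nullable (title, department_id, room, code — PK (building, weight) and explicit NOT NULL columns excluded).
grades: 5 nullable (status, major, due_date, score, level — PK (grade_id) and explicit NOT NULL columns excluded).
prerequisites: 5 nullable (weight, score, year, due_date, points — PK (prerequisite_id) and explicit NOT NULL columns excluded).
Total: 5 + 3 + 4 + 5 + 5 = 22.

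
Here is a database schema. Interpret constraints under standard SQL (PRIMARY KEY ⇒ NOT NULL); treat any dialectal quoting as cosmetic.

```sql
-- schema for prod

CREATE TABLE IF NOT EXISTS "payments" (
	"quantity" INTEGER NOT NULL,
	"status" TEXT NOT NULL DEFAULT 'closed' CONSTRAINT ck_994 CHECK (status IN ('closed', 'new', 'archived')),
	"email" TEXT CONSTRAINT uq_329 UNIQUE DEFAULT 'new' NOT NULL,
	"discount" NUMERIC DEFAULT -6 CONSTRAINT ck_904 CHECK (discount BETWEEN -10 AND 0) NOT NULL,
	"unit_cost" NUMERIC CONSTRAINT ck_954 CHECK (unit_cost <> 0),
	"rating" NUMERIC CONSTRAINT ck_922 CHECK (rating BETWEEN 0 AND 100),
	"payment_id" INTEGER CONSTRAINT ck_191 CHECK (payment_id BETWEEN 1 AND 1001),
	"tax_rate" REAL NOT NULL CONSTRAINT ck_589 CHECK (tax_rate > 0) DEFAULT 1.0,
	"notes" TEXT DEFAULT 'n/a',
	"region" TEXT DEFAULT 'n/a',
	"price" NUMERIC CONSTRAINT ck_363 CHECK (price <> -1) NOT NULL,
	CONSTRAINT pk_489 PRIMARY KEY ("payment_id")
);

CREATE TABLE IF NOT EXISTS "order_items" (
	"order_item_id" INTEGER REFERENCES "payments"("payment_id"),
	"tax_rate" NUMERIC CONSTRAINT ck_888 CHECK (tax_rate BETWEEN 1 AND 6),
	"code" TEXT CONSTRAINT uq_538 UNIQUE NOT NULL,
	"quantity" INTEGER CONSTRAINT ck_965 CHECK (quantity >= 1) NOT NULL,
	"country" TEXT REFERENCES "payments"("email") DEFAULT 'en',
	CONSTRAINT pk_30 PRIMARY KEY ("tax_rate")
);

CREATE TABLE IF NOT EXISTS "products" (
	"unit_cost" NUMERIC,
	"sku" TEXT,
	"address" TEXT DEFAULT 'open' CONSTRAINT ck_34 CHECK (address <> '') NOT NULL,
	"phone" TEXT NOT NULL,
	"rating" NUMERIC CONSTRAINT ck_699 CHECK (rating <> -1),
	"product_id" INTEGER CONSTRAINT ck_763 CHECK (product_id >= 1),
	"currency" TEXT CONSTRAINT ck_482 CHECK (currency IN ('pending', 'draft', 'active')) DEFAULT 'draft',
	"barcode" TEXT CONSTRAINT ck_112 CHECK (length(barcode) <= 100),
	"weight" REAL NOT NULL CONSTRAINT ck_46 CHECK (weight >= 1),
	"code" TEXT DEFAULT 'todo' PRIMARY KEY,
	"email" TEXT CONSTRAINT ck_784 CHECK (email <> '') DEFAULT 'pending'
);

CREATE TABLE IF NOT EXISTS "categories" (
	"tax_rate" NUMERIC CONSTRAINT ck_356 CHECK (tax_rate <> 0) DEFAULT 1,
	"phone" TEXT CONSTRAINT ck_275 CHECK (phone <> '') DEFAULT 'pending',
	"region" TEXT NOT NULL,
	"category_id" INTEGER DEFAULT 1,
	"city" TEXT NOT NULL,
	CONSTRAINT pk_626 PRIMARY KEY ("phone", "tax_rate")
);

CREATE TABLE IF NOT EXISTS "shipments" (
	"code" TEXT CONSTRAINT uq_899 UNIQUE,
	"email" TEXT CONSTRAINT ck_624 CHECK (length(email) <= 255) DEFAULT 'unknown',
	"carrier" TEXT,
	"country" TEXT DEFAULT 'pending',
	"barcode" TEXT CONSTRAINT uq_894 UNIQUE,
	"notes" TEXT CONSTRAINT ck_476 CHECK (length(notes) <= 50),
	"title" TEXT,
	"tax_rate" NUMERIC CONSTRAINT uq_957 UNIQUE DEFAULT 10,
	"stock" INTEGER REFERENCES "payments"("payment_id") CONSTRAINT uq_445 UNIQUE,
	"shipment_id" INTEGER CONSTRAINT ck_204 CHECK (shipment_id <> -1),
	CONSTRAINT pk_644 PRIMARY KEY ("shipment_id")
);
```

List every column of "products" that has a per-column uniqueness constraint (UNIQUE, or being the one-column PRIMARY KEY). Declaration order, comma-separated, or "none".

code

- unit_cost: no UNIQUE or single-column PK constraint.
- sku: no UNIQUE or single-column PK constraint.
- address: no UNIQUE or single-column PK constraint.
- phone: no UNIQUE or single-column PK constraint.
- rating: no UNIQUE or single-column PK constraint.
- product_id: no UNIQUE or single-column PK constraint.
- currency: no UNIQUE or single-column PK constraint.
- barcode: no UNIQUE or single-column PK constraint.
- weight: no UNIQUE or single-column PK constraint.
- code: single-column PRIMARY KEY → unique.
- email: no UNIQUE or single-column PK constraint.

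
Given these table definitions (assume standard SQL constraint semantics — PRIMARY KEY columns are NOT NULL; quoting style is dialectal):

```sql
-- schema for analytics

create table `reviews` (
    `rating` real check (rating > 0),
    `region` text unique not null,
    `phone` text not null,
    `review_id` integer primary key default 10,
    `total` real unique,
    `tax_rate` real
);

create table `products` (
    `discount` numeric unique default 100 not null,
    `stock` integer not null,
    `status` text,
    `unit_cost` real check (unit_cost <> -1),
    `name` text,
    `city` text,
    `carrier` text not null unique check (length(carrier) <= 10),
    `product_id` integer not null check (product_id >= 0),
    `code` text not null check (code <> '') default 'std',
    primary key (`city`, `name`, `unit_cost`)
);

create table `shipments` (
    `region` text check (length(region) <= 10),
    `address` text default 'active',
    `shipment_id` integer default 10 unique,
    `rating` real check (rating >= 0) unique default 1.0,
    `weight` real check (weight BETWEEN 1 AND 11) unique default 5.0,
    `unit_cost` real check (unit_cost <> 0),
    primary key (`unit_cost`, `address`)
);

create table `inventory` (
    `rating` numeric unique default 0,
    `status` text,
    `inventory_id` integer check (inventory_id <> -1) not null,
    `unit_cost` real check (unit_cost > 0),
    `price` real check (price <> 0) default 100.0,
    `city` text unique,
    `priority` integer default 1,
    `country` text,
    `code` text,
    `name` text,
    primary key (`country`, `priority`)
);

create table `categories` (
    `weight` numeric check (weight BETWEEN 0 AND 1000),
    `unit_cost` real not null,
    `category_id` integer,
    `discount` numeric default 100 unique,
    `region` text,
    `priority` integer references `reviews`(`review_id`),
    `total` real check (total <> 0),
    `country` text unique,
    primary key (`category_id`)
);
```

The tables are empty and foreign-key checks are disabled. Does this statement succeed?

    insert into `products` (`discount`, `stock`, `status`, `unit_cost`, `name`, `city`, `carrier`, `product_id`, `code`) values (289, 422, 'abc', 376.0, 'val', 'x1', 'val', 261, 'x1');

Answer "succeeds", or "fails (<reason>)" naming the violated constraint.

NOT NULL columns: carrier is supplied; city is supplied; code is supplied; discount is supplied; name is supplied; product_id is supplied; stock is supplied; unit_cost is supplied.
CHECK constraints: 376.0 satisfies (unit_cost <> -1); 'val' satisfies (length(carrier) <= 10); 261 satisfies (product_id >= 0); 'x1' satisfies (code <> '').
No constraint is violated.

succeeds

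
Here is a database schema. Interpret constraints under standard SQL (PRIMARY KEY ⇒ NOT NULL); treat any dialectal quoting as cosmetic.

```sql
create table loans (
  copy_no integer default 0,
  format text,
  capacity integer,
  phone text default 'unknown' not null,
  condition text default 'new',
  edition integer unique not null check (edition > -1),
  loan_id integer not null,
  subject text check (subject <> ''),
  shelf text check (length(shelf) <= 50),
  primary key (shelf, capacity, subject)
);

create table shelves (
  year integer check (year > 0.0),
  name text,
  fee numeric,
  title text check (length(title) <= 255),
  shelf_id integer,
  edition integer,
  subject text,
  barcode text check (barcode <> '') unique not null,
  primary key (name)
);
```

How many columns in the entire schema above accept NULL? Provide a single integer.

loans: 3 nullable (copy_no, format, condition — PK (shelf, capacity, subject) and explicit NOT NULL columns excluded).
shelves: 6 nullable (year, fee, title, shelf_id, edition, subject — PK (name) and explicit NOT NULL columns excluded).
Total: 3 + 6 = 9.

9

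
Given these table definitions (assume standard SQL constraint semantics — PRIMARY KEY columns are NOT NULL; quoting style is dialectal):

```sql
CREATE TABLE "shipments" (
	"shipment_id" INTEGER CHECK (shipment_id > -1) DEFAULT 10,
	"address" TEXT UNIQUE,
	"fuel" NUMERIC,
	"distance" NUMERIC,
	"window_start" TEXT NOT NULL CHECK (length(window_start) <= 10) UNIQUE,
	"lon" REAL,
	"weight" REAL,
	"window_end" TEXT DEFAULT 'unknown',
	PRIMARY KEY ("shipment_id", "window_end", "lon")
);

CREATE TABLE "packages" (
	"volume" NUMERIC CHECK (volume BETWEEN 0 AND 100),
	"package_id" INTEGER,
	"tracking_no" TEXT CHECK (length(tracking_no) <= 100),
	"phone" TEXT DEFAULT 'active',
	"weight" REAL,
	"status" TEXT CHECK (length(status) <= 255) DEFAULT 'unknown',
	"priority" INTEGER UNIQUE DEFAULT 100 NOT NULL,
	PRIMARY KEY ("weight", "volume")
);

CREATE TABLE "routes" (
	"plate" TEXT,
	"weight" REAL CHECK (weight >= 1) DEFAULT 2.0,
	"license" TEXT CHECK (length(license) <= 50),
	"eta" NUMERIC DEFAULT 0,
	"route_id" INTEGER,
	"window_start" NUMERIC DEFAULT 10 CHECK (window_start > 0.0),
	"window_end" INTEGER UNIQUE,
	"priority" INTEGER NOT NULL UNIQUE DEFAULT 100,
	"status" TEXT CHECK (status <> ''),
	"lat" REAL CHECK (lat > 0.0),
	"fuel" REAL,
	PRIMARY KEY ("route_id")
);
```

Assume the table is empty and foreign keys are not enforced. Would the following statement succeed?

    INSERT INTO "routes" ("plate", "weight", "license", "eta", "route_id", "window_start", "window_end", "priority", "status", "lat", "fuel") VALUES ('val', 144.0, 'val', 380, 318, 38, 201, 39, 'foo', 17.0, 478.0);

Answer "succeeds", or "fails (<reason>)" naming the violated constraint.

succeeds

NOT NULL columns: priority is supplied; route_id is supplied.
CHECK constraints: 144.0 satisfies (weight >= 1); 'val' satisfies (length(license) <= 50); 38 satisfies (window_start > 0.0); 'foo' satisfies (status <> ''); 17.0 satisfies (lat > 0.0).
No constraint is violated.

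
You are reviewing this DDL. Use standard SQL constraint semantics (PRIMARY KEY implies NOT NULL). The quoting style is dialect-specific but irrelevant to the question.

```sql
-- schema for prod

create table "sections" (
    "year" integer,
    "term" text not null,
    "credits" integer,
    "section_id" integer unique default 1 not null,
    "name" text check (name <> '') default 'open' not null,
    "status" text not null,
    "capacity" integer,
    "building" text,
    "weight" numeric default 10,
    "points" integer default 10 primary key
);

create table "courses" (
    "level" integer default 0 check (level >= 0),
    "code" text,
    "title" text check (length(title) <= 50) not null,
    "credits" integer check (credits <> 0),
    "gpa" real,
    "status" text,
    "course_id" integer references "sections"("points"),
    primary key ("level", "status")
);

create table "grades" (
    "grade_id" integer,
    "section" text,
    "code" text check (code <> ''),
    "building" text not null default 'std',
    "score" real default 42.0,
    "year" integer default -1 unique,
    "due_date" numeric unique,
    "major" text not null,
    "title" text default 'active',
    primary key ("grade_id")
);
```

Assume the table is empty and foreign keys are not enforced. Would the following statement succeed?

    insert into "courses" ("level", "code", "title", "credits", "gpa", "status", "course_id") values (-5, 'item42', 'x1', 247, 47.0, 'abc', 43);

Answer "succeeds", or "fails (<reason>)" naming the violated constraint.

fails (CHECK on level)

The value -5 for level violates CHECK (level >= 0).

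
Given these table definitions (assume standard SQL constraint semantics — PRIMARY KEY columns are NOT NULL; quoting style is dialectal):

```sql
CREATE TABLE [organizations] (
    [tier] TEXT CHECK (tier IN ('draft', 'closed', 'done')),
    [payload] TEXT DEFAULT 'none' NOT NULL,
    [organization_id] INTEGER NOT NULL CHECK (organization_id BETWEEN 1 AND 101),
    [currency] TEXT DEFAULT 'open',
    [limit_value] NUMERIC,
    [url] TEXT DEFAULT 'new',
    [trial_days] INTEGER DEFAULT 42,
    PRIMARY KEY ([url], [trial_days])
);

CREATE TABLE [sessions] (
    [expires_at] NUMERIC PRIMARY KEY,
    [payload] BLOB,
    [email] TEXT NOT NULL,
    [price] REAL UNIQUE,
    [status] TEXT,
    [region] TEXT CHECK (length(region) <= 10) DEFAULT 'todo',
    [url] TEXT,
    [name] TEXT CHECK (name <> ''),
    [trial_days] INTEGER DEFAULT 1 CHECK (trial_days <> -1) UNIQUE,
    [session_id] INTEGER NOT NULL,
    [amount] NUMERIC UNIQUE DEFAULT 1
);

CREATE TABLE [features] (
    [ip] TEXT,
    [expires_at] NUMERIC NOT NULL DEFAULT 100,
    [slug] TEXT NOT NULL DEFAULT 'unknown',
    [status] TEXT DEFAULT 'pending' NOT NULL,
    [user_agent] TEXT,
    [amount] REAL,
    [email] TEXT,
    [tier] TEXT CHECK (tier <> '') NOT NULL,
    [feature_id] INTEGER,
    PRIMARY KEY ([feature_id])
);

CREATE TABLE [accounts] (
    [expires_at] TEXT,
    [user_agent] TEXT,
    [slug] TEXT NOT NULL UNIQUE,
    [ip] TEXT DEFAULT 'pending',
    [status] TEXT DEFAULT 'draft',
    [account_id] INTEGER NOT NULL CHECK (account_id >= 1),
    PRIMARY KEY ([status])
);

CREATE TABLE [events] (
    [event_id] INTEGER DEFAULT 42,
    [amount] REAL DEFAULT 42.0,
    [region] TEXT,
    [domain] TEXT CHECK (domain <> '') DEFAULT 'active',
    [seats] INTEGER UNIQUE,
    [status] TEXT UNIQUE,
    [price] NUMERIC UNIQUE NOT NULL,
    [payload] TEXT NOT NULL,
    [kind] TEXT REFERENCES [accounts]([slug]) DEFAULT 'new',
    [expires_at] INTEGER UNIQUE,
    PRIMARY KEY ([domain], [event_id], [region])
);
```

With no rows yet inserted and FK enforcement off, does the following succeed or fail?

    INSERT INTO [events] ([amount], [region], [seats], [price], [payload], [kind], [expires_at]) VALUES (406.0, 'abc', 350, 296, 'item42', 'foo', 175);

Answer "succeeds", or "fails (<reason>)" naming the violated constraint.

NOT NULL columns: domain defaults to 'active'; event_id defaults to 42; payload is supplied; price is supplied; region is supplied.
No constraint is violated.

succeeds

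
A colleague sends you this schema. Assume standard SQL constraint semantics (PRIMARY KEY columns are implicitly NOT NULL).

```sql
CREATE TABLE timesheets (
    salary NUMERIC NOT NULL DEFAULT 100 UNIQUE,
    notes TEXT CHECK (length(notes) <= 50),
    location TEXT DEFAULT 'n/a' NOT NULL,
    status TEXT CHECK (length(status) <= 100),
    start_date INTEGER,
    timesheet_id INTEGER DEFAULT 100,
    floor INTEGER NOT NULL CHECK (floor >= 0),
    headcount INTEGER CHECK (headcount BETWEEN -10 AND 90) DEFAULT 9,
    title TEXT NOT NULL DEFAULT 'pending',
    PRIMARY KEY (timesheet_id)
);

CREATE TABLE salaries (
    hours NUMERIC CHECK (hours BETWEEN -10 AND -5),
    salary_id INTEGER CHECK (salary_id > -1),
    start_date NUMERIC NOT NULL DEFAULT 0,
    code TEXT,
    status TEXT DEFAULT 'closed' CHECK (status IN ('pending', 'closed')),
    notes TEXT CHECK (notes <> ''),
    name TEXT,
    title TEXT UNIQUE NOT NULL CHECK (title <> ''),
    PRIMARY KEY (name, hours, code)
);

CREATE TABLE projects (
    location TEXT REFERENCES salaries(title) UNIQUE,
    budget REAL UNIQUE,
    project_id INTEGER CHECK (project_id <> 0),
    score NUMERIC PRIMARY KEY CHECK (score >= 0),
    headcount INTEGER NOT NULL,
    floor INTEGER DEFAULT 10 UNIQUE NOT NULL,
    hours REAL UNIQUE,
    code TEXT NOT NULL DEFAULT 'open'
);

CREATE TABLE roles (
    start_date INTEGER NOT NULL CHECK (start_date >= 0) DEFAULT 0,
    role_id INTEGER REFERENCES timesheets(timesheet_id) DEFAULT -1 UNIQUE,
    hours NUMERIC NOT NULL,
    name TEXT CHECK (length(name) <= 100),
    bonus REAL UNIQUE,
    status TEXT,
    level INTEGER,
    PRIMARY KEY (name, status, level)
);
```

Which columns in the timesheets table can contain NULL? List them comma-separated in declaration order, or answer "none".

notes, status, start_date, headcount

- salary: declared NOT NULL → not nullable.
- notes: CHECK does not forbid NULL (a CHECK constraint passes when its expression is NULL) → nullable.
- location: declared NOT NULL → not nullable.
- status: CHECK does not forbid NULL (a CHECK constraint passes when its expression is NULL) → nullable.
- start_date: no NOT NULL constraint applies → nullable.
- timesheet_id: part of the PRIMARY KEY, which implies NOT NULL → not nullable.
- floor: declared NOT NULL → not nullable.
- headcount: CHECK does not forbid NULL (a CHECK constraint passes when its expression is NULL) → nullable.
- title: declared NOT NULL → not nullable.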